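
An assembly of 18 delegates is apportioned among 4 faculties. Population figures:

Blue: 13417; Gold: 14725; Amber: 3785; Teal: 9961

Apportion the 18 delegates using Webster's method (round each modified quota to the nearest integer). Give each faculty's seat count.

Blue: 6; Gold: 6; Amber: 2; Teal: 4

Standard divisor 41888/18 ≈ 2327.111; standard quotas: Blue 5.766, Gold 6.328, Amber 1.626, Teal 4.280.
Rounding to the nearest integer gives Blue 6, Gold 6, Amber 2, Teal 4 — total 18, matching the house size, so no adjustment is needed.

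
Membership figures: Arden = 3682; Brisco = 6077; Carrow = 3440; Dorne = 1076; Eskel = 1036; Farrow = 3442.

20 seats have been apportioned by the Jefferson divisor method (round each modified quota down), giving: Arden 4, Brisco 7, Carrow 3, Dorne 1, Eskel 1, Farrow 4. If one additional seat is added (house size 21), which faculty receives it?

Priority for the next seat is population ÷ (current seats + 1).
Priorities: Arden 736.400, Brisco 759.625, Carrow 860.000, Dorne 538.000, Eskel 518.000, Farrow 688.400.
Highest priority: Carrow.

Carrow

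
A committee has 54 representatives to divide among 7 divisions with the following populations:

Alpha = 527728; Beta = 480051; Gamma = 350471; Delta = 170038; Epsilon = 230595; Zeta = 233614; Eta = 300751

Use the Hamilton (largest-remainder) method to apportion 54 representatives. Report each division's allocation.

Alpha=12, Beta=11, Gamma=8, Delta=4, Epsilon=6, Zeta=6, Eta=7

The standard divisor is 2293248/54 ≈ 42467.556.
Standard quotas: Alpha 12.4266, Beta 11.3039, Gamma 8.2527, Delta 4.0040, Epsilon 5.4299, Zeta 5.5010, Eta 7.0819.
Lower quotas: Alpha 12, Beta 11, Gamma 8, Delta 4, Epsilon 5, Zeta 5, Eta 7 (sum 52, leaving 2 seats).
Remainders in descending order: Zeta 0.5010, Epsilon 0.4299, Alpha 0.4266, Beta 0.3039, Gamma 0.2527, Eta 0.0819, Delta 0.0040.
Largest remainders: Zeta, Epsilon receive the extra seats.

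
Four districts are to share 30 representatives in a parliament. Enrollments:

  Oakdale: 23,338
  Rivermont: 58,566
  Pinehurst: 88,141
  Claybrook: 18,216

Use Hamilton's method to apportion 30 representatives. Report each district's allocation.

The standard divisor is 188261/30 ≈ 6275.367.
Standard quotas: Oakdale 3.7190, Rivermont 9.3327, Pinehurst 14.0456, Claybrook 2.9028.
Lower quotas: Oakdale 3, Rivermont 9, Pinehurst 14, Claybrook 2 (sum 28, leaving 2 seats).
Remainders in descending order: Claybrook 0.9028, Oakdale 0.7190, Rivermont 0.3327, Pinehurst 0.0456.
The surplus seats go to Claybrook, Oakdale.

Oakdale 4, Rivermont 9, Pinehurst 14, Claybrook 3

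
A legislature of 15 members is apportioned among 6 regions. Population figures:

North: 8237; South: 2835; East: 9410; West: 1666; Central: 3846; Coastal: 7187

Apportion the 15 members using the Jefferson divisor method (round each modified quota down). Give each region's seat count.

North: 4, South: 1, East: 5, West: 0, Central: 2, Coastal: 3

Standard divisor 33181/15 ≈ 2212.067; standard quotas: North 3.724, South 1.282, East 4.254, West 0.753, Central 1.739, Coastal 3.249.
Rounding down gives 3, 1, 4, 0, 1, 3 = 12 seats, so the divisor must be adjusted.
With modified divisor 1840: modified quotas North 4.477, South 1.541, East 5.114, West 0.905, Central 2.090, Coastal 3.906.
Rounding down: North 4, South 1, East 5, West 0, Central 2, Coastal 3 (total 15).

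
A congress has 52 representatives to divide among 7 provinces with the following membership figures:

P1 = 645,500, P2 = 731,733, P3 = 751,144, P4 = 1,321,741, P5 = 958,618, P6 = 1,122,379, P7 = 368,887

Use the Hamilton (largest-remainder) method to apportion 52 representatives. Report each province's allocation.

P1=6; P2=6; P3=7; P4=12; P5=8; P6=10; P7=3

Total 5900002; standard divisor 5900002/52 ≈ 113461.577.
Standard quotas: P1 5.6892, P2 6.4492, P3 6.6202, P4 11.6492, P5 8.4488, P6 9.8922, P7 3.2512.
Lower quotas: P1 5, P2 6, P3 6, P4 11, P5 8, P6 9, P7 3 (sum 48, leaving 4 seats).
Remainders in descending order: P6 0.8922, P1 0.6892, P4 0.6492, P3 0.6202, P2 0.4492, P5 0.4488, P7 0.2512.
The surplus seats go to P6, P1, P4, P3.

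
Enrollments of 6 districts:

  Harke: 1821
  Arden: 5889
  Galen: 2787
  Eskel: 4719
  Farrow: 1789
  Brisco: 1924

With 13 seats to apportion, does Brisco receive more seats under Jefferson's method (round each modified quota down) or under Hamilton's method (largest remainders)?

Hamilton

Jefferson: Harke 1, Arden 4, Galen 2, Eskel 4, Farrow 1, Brisco 1.
Hamilton: Harke 1, Arden 4, Galen 2, Eskel 3, Farrow 1, Brisco 2.
Brisco gets 1 under Jefferson and 2 under Hamilton.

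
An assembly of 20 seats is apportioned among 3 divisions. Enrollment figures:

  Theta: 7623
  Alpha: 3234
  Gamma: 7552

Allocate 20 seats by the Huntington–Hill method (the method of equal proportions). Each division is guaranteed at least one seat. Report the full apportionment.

Theta=8, Alpha=4, Gamma=8

With divisor 916: modified quotas Theta 8.322, Alpha 3.531, Gamma 8.245.
Geometric-mean thresholds: Theta √(8·9)=8.485, Alpha √(3·4)=3.464, Gamma √(8·9)=8.485.
Each quota rounded against its threshold gives Theta 8, Alpha 4, Gamma 8 (total 20).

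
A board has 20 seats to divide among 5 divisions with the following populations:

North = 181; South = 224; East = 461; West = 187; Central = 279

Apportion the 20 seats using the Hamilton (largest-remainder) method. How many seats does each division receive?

North: 3, South: 3, East: 7, West: 3, Central: 4

Standard divisor: 1332 ÷ 20 ≈ 66.6.
Standard quotas: North 2.718, South 3.363, East 6.922, West 2.808, Central 4.189.
Lower quotas: North 2, South 3, East 6, West 2, Central 4 (sum 17, leaving 3 seats).
Remainders in descending order: East 0.922, West 0.808, North 0.718, South 0.363, Central 0.189.
The surplus seats go to East, West, North.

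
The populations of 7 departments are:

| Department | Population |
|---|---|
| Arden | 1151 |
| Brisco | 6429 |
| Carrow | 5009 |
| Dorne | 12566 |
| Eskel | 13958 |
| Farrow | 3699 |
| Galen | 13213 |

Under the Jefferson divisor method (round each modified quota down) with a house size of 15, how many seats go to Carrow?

Standard divisor 56025/15 ≈ 3735; standard quotas: Arden 0.308, Brisco 1.721, Carrow 1.341, Dorne 3.364, Eskel 3.737, Farrow 0.990, Galen 3.538.
Rounding down gives 0, 1, 1, 3, 3, 0, 3 = 11 seats, so the divisor must be adjusted.
With modified divisor 3180: modified quotas Arden 0.362, Brisco 2.022, Carrow 1.575, Dorne 3.952, Eskel 4.389, Farrow 1.163, Galen 4.155.
Rounding down: Arden 0, Brisco 2, Carrow 1, Dorne 3, Eskel 4, Farrow 1, Galen 4 (total 15).
Carrow receives 1.

1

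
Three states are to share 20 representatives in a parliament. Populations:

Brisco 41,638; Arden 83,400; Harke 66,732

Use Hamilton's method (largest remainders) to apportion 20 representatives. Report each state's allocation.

Brisco 4, Arden 9, Harke 7

Total 191770; standard divisor 191770/20 ≈ 9588.5.
Standard quotas: Brisco 4.3425, Arden 8.6979, Harke 6.9596.
Lower quotas: Brisco 4, Arden 8, Harke 6 (sum 18, leaving 2 seats).
Remainders in descending order: Harke 0.9596, Arden 0.6979, Brisco 0.3425.
Largest remainders: Harke, Arden receive the extra seats.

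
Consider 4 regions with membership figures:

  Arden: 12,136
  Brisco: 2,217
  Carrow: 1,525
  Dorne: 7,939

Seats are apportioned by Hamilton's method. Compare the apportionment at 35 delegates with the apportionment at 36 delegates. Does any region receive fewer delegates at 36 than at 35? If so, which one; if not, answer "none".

none

At 35 seats: Arden 18, Brisco 3, Carrow 2, Dorne 12.
At 36 seats: Arden 18, Brisco 4, Carrow 2, Dorne 12.
No region's allocation decreased.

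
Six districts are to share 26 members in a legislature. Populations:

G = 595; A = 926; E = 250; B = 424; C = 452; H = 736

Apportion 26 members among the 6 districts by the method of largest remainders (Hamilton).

G=5, A=7, E=2, B=3, C=3, H=6

Total 3383; standard divisor 3383/26 ≈ 130.115.
Standard quotas: G 4.573, A 7.117, E 1.921, B 3.259, C 3.474, H 5.657.
Lower quotas: G 4, A 7, E 1, B 3, C 3, H 5 (sum 23, leaving 3 seats).
Remainders in descending order: E 0.921, H 0.657, G 0.573, C 0.474, B 0.259, A 0.117.
The surplus seats go to E, H, G.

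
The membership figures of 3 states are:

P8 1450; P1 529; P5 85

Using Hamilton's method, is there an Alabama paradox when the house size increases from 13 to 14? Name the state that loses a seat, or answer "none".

At 13 seats: P8 9, P1 3, P5 1.
At 14 seats: P8 10, P1 4, P5 0.
P5 drops from 1 to 0.

P5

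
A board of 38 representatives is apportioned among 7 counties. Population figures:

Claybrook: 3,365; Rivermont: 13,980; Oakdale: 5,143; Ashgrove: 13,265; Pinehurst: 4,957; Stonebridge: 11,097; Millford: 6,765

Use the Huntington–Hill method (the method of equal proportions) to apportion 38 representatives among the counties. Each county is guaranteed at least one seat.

With divisor 1499: modified quotas Claybrook 2.245, Rivermont 9.326, Oakdale 3.431, Ashgrove 8.849, Pinehurst 3.307, Stonebridge 7.403, Millford 4.513.
Geometric-mean thresholds: Claybrook √(2·3)=2.449, Rivermont √(9·10)=9.487, Oakdale √(3·4)=3.464, Ashgrove √(8·9)=8.485, Pinehurst √(3·4)=3.464, Stonebridge √(7·8)=7.483, Millford √(4·5)=4.472.
Each quota rounded against its threshold gives Claybrook 2, Rivermont 9, Oakdale 3, Ashgrove 9, Pinehurst 3, Stonebridge 7, Millford 5 (total 38).

Claybrook 2; Rivermont 9; Oakdale 3; Ashgrove 9; Pinehurst 3; Stonebridge 7; Millford 5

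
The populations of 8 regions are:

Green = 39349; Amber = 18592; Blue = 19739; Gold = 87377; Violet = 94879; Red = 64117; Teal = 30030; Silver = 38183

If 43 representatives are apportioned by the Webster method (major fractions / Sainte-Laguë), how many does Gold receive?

10

Standard divisor 392266/43 ≈ 9122.465; standard quotas: Green 4.313, Amber 2.038, Blue 2.164, Gold 9.578, Violet 10.401, Red 7.028, Teal 3.292, Silver 4.186.
Rounding to the nearest integer gives 4, 2, 2, 10, 10, 7, 3, 4 = 42 seats, so the divisor must be adjusted.
With modified divisor 8900: modified quotas Green 4.421, Amber 2.089, Blue 2.218, Gold 9.818, Violet 10.661, Red 7.204, Teal 3.374, Silver 4.290.
Rounding to the nearest integer: Green 4, Amber 2, Blue 2, Gold 10, Violet 11, Red 7, Teal 3, Silver 4 (total 43).
Gold receives 10.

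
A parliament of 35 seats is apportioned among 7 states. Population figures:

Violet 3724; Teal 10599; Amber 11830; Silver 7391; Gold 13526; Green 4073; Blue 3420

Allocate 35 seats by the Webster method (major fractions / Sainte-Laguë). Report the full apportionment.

Standard divisor 54563/35 ≈ 1558.943; standard quotas: Violet 2.389, Teal 6.799, Amber 7.588, Silver 4.741, Gold 8.676, Green 2.613, Blue 2.194.
Rounding to the nearest integer gives 2, 7, 8, 5, 9, 3, 2 = 36 seats, so the divisor must be adjusted.
With modified divisor 1584: modified quotas Violet 2.351, Teal 6.691, Amber 7.468, Silver 4.666, Gold 8.539, Green 2.571, Blue 2.159.
Rounding to the nearest integer: Violet 2, Teal 7, Amber 7, Silver 5, Gold 9, Green 3, Blue 2 (total 35).

Violet: 2, Teal: 7, Amber: 7, Silver: 5, Gold: 9, Green: 3, Blue: 2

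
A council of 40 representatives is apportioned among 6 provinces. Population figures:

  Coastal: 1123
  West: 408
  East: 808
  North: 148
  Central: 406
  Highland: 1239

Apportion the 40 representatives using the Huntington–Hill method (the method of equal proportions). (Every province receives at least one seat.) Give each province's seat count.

With divisor 106: modified quotas Coastal 10.594, West 3.849, East 7.623, North 1.396, Central 3.830, Highland 11.689.
Geometric-mean thresholds: Coastal √(10·11)=10.488, West √(3·4)=3.464, East √(7·8)=7.483, North √(1·2)=1.414, Central √(3·4)=3.464, Highland √(11·12)=11.489.
Each quota rounded against its threshold gives Coastal 11, West 4, East 8, North 1, Central 4, Highland 12 (total 40).

Coastal 11, West 4, East 8, North 1, Central 4, Highland 12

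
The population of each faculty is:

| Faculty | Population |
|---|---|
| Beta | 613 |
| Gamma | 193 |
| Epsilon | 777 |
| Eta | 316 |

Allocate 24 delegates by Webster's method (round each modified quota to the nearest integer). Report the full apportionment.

Beta=8, Gamma=2, Epsilon=10, Eta=4

Standard divisor 1899/24 ≈ 79.125; standard quotas: Beta 7.747, Gamma 2.439, Epsilon 9.820, Eta 3.994.
Rounding to the nearest integer gives Beta 8, Gamma 2, Epsilon 10, Eta 4 — total 24, matching the house size, so no adjustment is needed.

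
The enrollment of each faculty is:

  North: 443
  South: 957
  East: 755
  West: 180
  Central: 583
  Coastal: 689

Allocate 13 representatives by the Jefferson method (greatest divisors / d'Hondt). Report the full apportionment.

Standard divisor 3607/13 ≈ 277.462; standard quotas: North 1.597, South 3.449, East 2.721, West 0.649, Central 2.101, Coastal 2.483.
Rounding down gives 1, 3, 2, 0, 2, 2 = 10 seats, so the divisor must be adjusted.
With modified divisor 226: modified quotas North 1.960, South 4.235, East 3.341, West 0.796, Central 2.580, Coastal 3.049.
Rounding down: North 1, South 4, East 3, West 0, Central 2, Coastal 3 (total 13).

North=1, South=4, East=3, West=0, Central=2, Coastal=3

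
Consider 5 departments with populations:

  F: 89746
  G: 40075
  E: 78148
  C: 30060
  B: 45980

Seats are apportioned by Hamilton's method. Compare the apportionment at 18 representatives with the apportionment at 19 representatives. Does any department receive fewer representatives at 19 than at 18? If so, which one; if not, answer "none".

At 18 seats: F 6, G 2, E 5, C 2, B 3.
At 19 seats: F 6, G 3, E 5, C 2, B 3.
No department's allocation decreased.

none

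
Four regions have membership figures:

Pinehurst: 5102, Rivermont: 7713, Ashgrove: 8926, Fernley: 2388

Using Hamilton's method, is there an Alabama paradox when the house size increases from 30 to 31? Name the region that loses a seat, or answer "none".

none

At 30 seats: Pinehurst 6, Rivermont 10, Ashgrove 11, Fernley 3.
At 31 seats: Pinehurst 7, Rivermont 10, Ashgrove 11, Fernley 3.
No region's allocation decreased.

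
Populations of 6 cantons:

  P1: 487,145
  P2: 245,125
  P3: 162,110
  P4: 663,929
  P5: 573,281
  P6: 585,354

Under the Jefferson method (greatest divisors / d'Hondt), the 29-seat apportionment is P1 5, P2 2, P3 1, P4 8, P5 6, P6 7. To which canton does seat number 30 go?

P5

Priority for the next seat is population ÷ (current seats + 1).
Priorities: P1 81190.833, P2 81708.333, P3 81055.000, P4 73769.889, P5 81897.286, P6 73169.250.
Highest priority: P5.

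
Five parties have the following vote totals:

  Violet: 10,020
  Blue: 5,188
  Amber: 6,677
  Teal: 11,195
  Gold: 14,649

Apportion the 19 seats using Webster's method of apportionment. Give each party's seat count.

Standard divisor 47729/19 ≈ 2512.053; standard quotas: Violet 3.989, Blue 2.065, Amber 2.658, Teal 4.457, Gold 5.831.
Rounding to the nearest integer gives Violet 4, Blue 2, Amber 3, Teal 4, Gold 6 — total 19, matching the house size, so no adjustment is needed.

Violet=4, Blue=2, Amber=3, Teal=4, Gold=6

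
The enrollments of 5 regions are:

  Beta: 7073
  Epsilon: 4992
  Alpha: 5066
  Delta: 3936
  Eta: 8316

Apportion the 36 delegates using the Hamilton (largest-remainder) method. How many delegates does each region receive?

Standard divisor: 29383 ÷ 36 ≈ 816.194.
Standard quotas: Beta 8.6658, Epsilon 6.1162, Alpha 6.2069, Delta 4.8224, Eta 10.1887.
Lower quotas: Beta 8, Epsilon 6, Alpha 6, Delta 4, Eta 10 (sum 34, leaving 2 seats).
Remainders in descending order: Delta 0.8224, Beta 0.6658, Alpha 0.2069, Eta 0.1887, Epsilon 0.1162.
The surplus seats go to Delta, Beta.

Beta 9, Epsilon 6, Alpha 6, Delta 5, Eta 10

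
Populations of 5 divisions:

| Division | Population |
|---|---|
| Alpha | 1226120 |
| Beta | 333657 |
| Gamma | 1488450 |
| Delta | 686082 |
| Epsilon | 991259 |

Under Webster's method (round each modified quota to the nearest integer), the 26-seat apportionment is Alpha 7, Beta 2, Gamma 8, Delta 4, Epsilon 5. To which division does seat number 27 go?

Epsilon

Priority for the next seat is population ÷ (current seats + 0.5).
Priorities: Alpha 163482.667, Beta 133462.800, Gamma 175111.765, Delta 152462.667, Epsilon 180228.909.
Highest priority: Epsilon.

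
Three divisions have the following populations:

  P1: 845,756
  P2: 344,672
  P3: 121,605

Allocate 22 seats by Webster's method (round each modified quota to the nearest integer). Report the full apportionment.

Standard divisor 1312033/22 ≈ 59637.864; standard quotas: P1 14.182, P2 5.779, P3 2.039.
Rounding to the nearest integer gives P1 14, P2 6, P3 2 — total 22, matching the house size, so no adjustment is needed.

P1: 14; P2: 6; P3: 2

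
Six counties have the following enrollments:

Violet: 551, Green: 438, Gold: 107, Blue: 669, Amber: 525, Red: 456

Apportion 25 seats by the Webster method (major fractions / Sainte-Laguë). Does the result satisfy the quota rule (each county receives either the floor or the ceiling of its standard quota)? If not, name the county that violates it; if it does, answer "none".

Standard quotas: Violet 5.016, Green 3.988, Gold 0.974, Blue 6.091, Amber 4.780, Red 4.151.
Webster allocation: Violet 5, Green 4, Gold 1, Blue 6, Amber 5, Red 4.
Every allocation lies between the lower and upper quota.

none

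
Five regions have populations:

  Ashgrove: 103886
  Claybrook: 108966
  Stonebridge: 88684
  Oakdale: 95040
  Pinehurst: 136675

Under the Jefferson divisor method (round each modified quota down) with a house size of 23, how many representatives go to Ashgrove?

Standard divisor 533251/23 ≈ 23184.826; standard quotas: Ashgrove 4.481, Claybrook 4.700, Stonebridge 3.825, Oakdale 4.099, Pinehurst 5.895.
Rounding down gives 4, 4, 3, 4, 5 = 20 seats, so the divisor must be adjusted.
With modified divisor 21300: modified quotas Ashgrove 4.877, Claybrook 5.116, Stonebridge 4.164, Oakdale 4.462, Pinehurst 6.417.
Rounding down: Ashgrove 4, Claybrook 5, Stonebridge 4, Oakdale 4, Pinehurst 6 (total 23).
Ashgrove receives 4.

4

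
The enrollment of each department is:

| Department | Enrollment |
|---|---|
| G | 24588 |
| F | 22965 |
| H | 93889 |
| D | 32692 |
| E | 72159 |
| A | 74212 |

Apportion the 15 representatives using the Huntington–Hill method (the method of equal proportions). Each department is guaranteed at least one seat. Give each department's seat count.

G: 1, F: 1, H: 4, D: 2, E: 3, A: 4

With divisor 21209: modified quotas G 1.159, F 1.083, H 4.427, D 1.541, E 3.402, A 3.499.
Geometric-mean thresholds: G √(1·2)=1.414, F √(1·2)=1.414, H √(4·5)=4.472, D √(1·2)=1.414, E √(3·4)=3.464, A √(3·4)=3.464.
Each quota rounded against its threshold gives G 1, F 1, H 4, D 2, E 3, A 4 (total 15).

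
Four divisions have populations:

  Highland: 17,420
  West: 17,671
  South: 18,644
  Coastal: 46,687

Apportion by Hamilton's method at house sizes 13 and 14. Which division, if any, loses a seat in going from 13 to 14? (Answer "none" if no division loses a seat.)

At 13 seats: Highland 2, West 2, South 3, Coastal 6.
At 14 seats: Highland 2, West 2, South 3, Coastal 7.
No division's allocation decreased.

none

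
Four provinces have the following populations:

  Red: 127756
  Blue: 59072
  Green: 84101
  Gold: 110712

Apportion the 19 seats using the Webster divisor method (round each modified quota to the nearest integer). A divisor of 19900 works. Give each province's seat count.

With modified divisor 19900: modified quotas Red 6.420, Blue 2.968, Green 4.226, Gold 5.563.
Rounding to the nearest integer: Red 6, Blue 3, Green 4, Gold 6 (total 19).

Red 6, Blue 3, Green 4, Gold 6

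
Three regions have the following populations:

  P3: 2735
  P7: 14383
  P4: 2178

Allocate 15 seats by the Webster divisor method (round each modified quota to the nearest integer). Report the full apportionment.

P3=2, P7=11, P4=2

Standard divisor 19296/15 ≈ 1286.4; standard quotas: P3 2.126, P7 11.181, P4 1.693.
Rounding to the nearest integer gives P3 2, P7 11, P4 2 — total 15, matching the house size, so no adjustment is needed.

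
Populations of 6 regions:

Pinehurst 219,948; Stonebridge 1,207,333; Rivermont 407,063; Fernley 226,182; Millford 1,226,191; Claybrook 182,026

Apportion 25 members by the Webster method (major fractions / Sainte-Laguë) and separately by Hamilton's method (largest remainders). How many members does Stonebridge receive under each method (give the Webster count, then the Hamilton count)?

8 and 9

Webster: Pinehurst 2, Stonebridge 8, Rivermont 3, Fernley 2, Millford 9, Claybrook 1.
Hamilton: Pinehurst 1, Stonebridge 9, Rivermont 3, Fernley 2, Millford 9, Claybrook 1.
Stonebridge gets 8 under Webster and 9 under Hamilton.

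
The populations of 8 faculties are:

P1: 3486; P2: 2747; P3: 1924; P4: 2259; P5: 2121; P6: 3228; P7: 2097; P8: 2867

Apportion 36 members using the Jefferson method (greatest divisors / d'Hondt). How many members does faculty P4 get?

Standard divisor 20729/36 ≈ 575.806; standard quotas: P1 6.054, P2 4.771, P3 3.341, P4 3.923, P5 3.684, P6 5.606, P7 3.642, P8 4.979.
Rounding down gives 6, 4, 3, 3, 3, 5, 3, 4 = 31 seats, so the divisor must be adjusted.
With modified divisor 527: modified quotas P1 6.615, P2 5.213, P3 3.651, P4 4.287, P5 4.025, P6 6.125, P7 3.979, P8 5.440.
Rounding down: P1 6, P2 5, P3 3, P4 4, P5 4, P6 6, P7 3, P8 5 (total 36).
P4 receives 4.

4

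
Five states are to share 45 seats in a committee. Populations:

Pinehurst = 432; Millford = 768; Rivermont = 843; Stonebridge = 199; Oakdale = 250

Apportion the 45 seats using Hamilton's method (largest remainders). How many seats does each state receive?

Total 2492; standard divisor 2492/45 ≈ 55.378.
Standard quotas: Pinehurst 7.801, Millford 13.868, Rivermont 15.223, Stonebridge 3.593, Oakdale 4.514.
Lower quotas: Pinehurst 7, Millford 13, Rivermont 15, Stonebridge 3, Oakdale 4 (sum 42, leaving 3 seats).
Remainders in descending order: Millford 0.868, Pinehurst 0.801, Stonebridge 0.593, Oakdale 0.514, Rivermont 0.223.
The surplus seats go to Millford, Pinehurst, Stonebridge.

Pinehurst=8, Millford=14, Rivermont=15, Stonebridge=4, Oakdale=4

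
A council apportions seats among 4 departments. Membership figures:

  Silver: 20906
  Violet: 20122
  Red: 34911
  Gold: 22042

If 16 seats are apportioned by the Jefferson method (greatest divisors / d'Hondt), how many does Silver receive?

3

Standard divisor 97981/16 ≈ 6123.812; standard quotas: Silver 3.414, Violet 3.286, Red 5.701, Gold 3.599.
Rounding down gives 3, 3, 5, 3 = 14 seats, so the divisor must be adjusted.
With modified divisor 5400: modified quotas Silver 3.871, Violet 3.726, Red 6.465, Gold 4.082.
Rounding down: Silver 3, Violet 3, Red 6, Gold 4 (total 16).
Silver receives 3.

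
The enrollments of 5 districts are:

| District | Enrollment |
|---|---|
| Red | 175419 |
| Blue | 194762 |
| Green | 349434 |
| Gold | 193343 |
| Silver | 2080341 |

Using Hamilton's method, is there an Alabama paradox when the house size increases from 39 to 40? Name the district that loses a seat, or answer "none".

At 39 seats: Red 2, Blue 3, Green 5, Gold 2, Silver 27.
At 40 seats: Red 2, Blue 3, Green 5, Gold 2, Silver 28.
No district's allocation decreased.

none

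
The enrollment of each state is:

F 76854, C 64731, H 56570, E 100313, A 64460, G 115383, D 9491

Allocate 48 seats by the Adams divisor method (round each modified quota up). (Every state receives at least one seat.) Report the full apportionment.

Standard divisor 487802/48 ≈ 10162.542; standard quotas: F 7.562, C 6.370, H 5.567, E 9.871, A 6.343, G 11.354, D 0.934.
Rounding up gives 8, 7, 6, 10, 7, 12, 1 = 51 seats, so the divisor must be adjusted.
With modified divisor 10900: modified quotas F 7.051, C 5.939, H 5.190, E 9.203, A 5.914, G 10.586, D 0.871.
Rounding up: F 8, C 6, H 6, E 10, A 6, G 11, D 1 (total 48).

F: 8; C: 6; H: 6; E: 10; A: 6; G: 11; D: 1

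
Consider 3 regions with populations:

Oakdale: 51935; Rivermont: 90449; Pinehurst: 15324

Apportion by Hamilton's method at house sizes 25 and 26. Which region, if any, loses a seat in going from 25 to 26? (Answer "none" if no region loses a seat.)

At 25 seats: Oakdale 8, Rivermont 14, Pinehurst 3.
At 26 seats: Oakdale 9, Rivermont 15, Pinehurst 2.
Pinehurst drops from 3 to 2.

Pinehurst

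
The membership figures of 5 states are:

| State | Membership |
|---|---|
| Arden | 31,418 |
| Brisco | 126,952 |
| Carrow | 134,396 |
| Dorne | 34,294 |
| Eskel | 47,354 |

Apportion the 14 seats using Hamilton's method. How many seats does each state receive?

Arden 1, Brisco 5, Carrow 5, Dorne 1, Eskel 2

Standard divisor: 374414 ÷ 14 ≈ 26743.857.
Standard quotas: Arden 1.1748, Brisco 4.7470, Carrow 5.0253, Dorne 1.2823, Eskel 1.7706.
Lower quotas: Arden 1, Brisco 4, Carrow 5, Dorne 1, Eskel 1 (sum 12, leaving 2 seats).
Remainders in descending order: Eskel 0.7706, Brisco 0.7470, Dorne 0.2823, Arden 0.1748, Carrow 0.0253.
The surplus seats go to Eskel, Brisco.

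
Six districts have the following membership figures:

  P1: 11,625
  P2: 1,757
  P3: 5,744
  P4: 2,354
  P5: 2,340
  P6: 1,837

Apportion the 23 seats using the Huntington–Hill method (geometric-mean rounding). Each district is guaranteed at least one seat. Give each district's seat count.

P1=10, P2=2, P3=5, P4=2, P5=2, P6=2

With divisor 1167: modified quotas P1 9.961, P2 1.506, P3 4.922, P4 2.017, P5 2.005, P6 1.574.
Geometric-mean thresholds: P1 √(9·10)=9.487, P2 √(1·2)=1.414, P3 √(4·5)=4.472, P4 √(2·3)=2.449, P5 √(2·3)=2.449, P6 √(1·2)=1.414.
Each quota rounded against its threshold gives P1 10, P2 2, P3 5, P4 2, P5 2, P6 2 (total 23).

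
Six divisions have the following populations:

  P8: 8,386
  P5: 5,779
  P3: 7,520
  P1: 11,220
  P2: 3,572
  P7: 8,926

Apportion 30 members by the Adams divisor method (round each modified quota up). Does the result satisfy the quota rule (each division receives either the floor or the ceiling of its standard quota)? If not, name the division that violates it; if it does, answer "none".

none

Standard quotas: P8 5.541, P5 3.818, P3 4.969, P1 7.414, P2 2.360, P7 5.898.
Adams allocation: P8 5, P5 4, P3 5, P1 7, P2 3, P7 6.
Every allocation lies between the lower and upper quota.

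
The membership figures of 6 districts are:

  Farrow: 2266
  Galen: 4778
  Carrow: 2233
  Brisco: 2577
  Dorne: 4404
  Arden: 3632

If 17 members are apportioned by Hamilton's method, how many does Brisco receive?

Standard divisor: 19890 ÷ 17 = 1170.
Standard quotas: Farrow 1.937, Galen 4.084, Carrow 1.909, Brisco 2.203, Dorne 3.764, Arden 3.104.
Lower quotas: Farrow 1, Galen 4, Carrow 1, Brisco 2, Dorne 3, Arden 3 (sum 14, leaving 3 seats).
Remainders in descending order: Farrow 0.937, Carrow 0.909, Dorne 0.764, Brisco 0.203, Arden 0.104, Galen 0.084.
Largest remainders: Farrow, Carrow, Dorne receive the extra seats.
Brisco receives 2.

2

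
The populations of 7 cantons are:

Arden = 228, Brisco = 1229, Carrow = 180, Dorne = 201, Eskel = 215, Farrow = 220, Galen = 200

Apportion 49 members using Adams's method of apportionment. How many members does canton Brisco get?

Standard divisor 2473/49 ≈ 50.469; standard quotas: Arden 4.518, Brisco 24.351, Carrow 3.567, Dorne 3.983, Eskel 4.260, Farrow 4.359, Galen 3.963.
Rounding up gives 5, 25, 4, 4, 5, 5, 4 = 52 seats, so the divisor must be adjusted.
With modified divisor 54.4: modified quotas Arden 4.191, Brisco 22.592, Carrow 3.309, Dorne 3.695, Eskel 3.952, Farrow 4.044, Galen 3.676.
Rounding up: Arden 5, Brisco 23, Carrow 4, Dorne 4, Eskel 4, Farrow 5, Galen 4 (total 49).
Brisco receives 23.

23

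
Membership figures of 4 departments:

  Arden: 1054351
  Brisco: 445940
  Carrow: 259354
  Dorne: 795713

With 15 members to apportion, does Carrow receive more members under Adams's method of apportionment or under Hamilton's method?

Adams

Adams: Arden 6, Brisco 3, Carrow 2, Dorne 4.
Hamilton: Arden 6, Brisco 3, Carrow 1, Dorne 5.
Carrow gets 2 under Adams and 1 under Hamilton.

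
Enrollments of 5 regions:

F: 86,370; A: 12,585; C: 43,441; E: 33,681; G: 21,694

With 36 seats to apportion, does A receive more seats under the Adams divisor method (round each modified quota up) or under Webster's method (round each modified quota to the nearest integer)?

Adams: F 15, A 3, C 8, E 6, G 4.
Webster: F 16, A 2, C 8, E 6, G 4.
A gets 3 under Adams and 2 under Webster.

Adams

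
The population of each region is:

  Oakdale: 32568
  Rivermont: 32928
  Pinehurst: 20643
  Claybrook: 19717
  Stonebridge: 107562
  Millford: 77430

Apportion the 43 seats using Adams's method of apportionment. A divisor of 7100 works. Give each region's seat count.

With modified divisor 7100: modified quotas Oakdale 4.587, Rivermont 4.638, Pinehurst 2.907, Claybrook 2.777, Stonebridge 15.150, Millford 10.906.
Rounding up: Oakdale 5, Rivermont 5, Pinehurst 3, Claybrook 3, Stonebridge 16, Millford 11 (total 43).

Oakdale: 5; Rivermont: 5; Pinehurst: 3; Claybrook: 3; Stonebridge: 16; Millford: 11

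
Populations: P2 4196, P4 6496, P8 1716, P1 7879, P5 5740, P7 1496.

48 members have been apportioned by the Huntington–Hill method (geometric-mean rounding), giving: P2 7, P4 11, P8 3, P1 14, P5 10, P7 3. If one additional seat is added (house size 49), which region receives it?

Priority for the next seat is population ÷ (√(s·(s+1))).
Priorities: P2 560.714, P4 565.404, P8 495.367, P1 543.703, P5 547.288, P7 431.858.
Highest priority: P4.

P4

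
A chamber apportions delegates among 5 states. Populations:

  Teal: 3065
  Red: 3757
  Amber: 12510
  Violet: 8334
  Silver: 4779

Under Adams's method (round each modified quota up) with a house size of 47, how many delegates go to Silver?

7

Standard divisor 32445/47 ≈ 690.319; standard quotas: Teal 4.440, Red 5.442, Amber 18.122, Violet 12.073, Silver 6.923.
Rounding up gives 5, 6, 19, 13, 7 = 50 seats, so the divisor must be adjusted.
With modified divisor 740: modified quotas Teal 4.142, Red 5.077, Amber 16.905, Violet 11.262, Silver 6.458.
Rounding up: Teal 5, Red 6, Amber 17, Violet 12, Silver 7 (total 47).
Silver receives 7.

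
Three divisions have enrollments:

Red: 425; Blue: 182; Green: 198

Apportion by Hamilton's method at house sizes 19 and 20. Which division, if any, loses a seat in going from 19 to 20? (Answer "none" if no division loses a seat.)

none

At 19 seats: Red 10, Blue 4, Green 5.
At 20 seats: Red 11, Blue 4, Green 5.
No division's allocation decreased.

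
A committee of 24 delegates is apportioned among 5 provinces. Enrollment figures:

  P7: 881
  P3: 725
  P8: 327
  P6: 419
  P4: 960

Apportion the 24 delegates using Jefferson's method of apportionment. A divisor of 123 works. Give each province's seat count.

With modified divisor 123: modified quotas P7 7.163, P3 5.894, P8 2.659, P6 3.407, P4 7.805.
Rounding down: P7 7, P3 5, P8 2, P6 3, P4 7 (total 24).

P7 7, P3 5, P8 2, P6 3, P4 7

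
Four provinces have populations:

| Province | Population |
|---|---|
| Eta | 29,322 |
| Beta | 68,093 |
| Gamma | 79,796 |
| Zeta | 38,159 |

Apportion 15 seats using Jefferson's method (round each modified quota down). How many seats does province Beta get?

Standard divisor 215370/15 ≈ 14358; standard quotas: Eta 2.042, Beta 4.743, Gamma 5.558, Zeta 2.658.
Rounding down gives 2, 4, 5, 2 = 13 seats, so the divisor must be adjusted.
With modified divisor 13000: modified quotas Eta 2.256, Beta 5.238, Gamma 6.138, Zeta 2.935.
Rounding down: Eta 2, Beta 5, Gamma 6, Zeta 2 (total 15).
Beta receives 5.

5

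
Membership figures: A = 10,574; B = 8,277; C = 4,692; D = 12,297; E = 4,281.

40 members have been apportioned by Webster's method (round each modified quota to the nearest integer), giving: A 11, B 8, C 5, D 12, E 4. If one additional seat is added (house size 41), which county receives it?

D

Priority for the next seat is population ÷ (current seats + 0.5).
Priorities: A 919.478, B 973.765, C 853.091, D 983.760, E 951.333.
Highest priority: D.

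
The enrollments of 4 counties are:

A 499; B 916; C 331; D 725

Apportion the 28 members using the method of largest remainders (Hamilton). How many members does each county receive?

A: 6, B: 10, C: 4, D: 8

Standard divisor: 2471 ÷ 28 ≈ 88.25.
Standard quotas: A 5.654, B 10.380, C 3.751, D 8.215.
Lower quotas: A 5, B 10, C 3, D 8 (sum 26, leaving 2 seats).
Remainders in descending order: C 0.751, A 0.654, B 0.380, D 0.215.
Largest remainders: C, A receive the extra seats.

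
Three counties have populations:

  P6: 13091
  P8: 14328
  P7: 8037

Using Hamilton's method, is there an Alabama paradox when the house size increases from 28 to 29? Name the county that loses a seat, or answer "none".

P7

At 28 seats: P6 10, P8 11, P7 7.
At 29 seats: P6 11, P8 12, P7 6.
P7 drops from 7 to 6.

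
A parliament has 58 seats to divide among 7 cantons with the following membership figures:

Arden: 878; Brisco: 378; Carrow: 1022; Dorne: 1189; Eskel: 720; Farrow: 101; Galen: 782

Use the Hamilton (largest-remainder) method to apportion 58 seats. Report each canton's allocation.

Arden 10, Brisco 4, Carrow 12, Dorne 14, Eskel 8, Farrow 1, Galen 9

Total 5070; standard divisor 5070/58 ≈ 87.414.
Standard quotas: Arden 10.044, Brisco 4.324, Carrow 11.692, Dorne 13.602, Eskel 8.237, Farrow 1.155, Galen 8.946.
Lower quotas: Arden 10, Brisco 4, Carrow 11, Dorne 13, Eskel 8, Farrow 1, Galen 8 (sum 55, leaving 3 seats).
Remainders in descending order: Galen 0.946, Carrow 0.692, Dorne 0.602, Brisco 0.324, Eskel 0.237, Farrow 0.155, Arden 0.044.
Largest remainders: Galen, Carrow, Dorne receive the extra seats.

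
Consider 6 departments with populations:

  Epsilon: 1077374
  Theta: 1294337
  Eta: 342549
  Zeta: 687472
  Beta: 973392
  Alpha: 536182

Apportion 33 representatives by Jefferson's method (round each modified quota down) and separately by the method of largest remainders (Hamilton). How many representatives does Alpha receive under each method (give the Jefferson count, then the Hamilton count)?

3 and 4

Jefferson: Epsilon 7, Theta 9, Eta 2, Zeta 5, Beta 7, Alpha 3.
Hamilton: Epsilon 7, Theta 9, Eta 2, Zeta 5, Beta 6, Alpha 4.
Alpha gets 3 under Jefferson and 4 under Hamilton.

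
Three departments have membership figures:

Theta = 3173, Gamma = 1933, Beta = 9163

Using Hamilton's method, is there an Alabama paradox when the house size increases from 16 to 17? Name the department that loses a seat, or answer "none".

At 16 seats: Theta 4, Gamma 2, Beta 10.
At 17 seats: Theta 4, Gamma 2, Beta 11.
No department's allocation decreased.

none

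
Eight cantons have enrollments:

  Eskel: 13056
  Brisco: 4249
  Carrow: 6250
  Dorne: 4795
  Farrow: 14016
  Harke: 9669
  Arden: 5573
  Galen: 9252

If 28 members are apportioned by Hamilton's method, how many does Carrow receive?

3

Standard divisor: 66860 ÷ 28 ≈ 2387.857.
Standard quotas: Eskel 5.4677, Brisco 1.7794, Carrow 2.6174, Dorne 2.0081, Farrow 5.8697, Harke 4.0492, Arden 2.3339, Galen 3.8746.
Lower quotas: Eskel 5, Brisco 1, Carrow 2, Dorne 2, Farrow 5, Harke 4, Arden 2, Galen 3 (sum 24, leaving 4 seats).
Remainders in descending order: Galen 0.8746, Farrow 0.8697, Brisco 0.7794, Carrow 0.6174, Eskel 0.4677, Arden 0.3339, Harke 0.0492, Dorne 0.0081.
Largest remainders: Galen, Farrow, Brisco, Carrow receive the extra seats.
Carrow receives 3.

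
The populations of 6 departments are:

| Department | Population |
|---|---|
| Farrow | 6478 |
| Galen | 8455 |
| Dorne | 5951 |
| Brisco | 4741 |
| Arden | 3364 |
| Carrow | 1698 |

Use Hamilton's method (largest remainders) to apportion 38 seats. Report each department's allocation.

Farrow 8, Galen 11, Dorne 7, Brisco 6, Arden 4, Carrow 2

Total 30687; standard divisor 30687/38 ≈ 807.553.
Standard quotas: Farrow 8.0218, Galen 10.4699, Dorne 7.3692, Brisco 5.8708, Arden 4.1657, Carrow 2.1026.
Lower quotas: Farrow 8, Galen 10, Dorne 7, Brisco 5, Arden 4, Carrow 2 (sum 36, leaving 2 seats).
Remainders in descending order: Brisco 0.8708, Galen 0.4699, Dorne 0.3692, Arden 0.1657, Carrow 0.1026, Farrow 0.0218.
Largest remainders: Brisco, Galen receive the extra seats.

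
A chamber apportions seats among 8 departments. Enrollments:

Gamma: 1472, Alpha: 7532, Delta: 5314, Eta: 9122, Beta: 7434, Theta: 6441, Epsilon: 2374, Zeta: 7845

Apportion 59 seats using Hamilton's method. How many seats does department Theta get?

8

Total 47534; standard divisor 47534/59 ≈ 805.661.
Standard quotas: Gamma 1.8271, Alpha 9.3488, Delta 6.5958, Eta 11.3224, Beta 9.2272, Theta 7.9947, Epsilon 2.9466, Zeta 9.7373.
Lower quotas: Gamma 1, Alpha 9, Delta 6, Eta 11, Beta 9, Theta 7, Epsilon 2, Zeta 9 (sum 54, leaving 5 seats).
Remainders in descending order: Theta 0.9947, Epsilon 0.9466, Gamma 0.8271, Zeta 0.7373, Delta 0.5958, Alpha 0.3488, Eta 0.3224, Beta 0.2272.
Largest remainders: Theta, Epsilon, Gamma, Zeta, Delta receive the extra seats.
Theta receives 8.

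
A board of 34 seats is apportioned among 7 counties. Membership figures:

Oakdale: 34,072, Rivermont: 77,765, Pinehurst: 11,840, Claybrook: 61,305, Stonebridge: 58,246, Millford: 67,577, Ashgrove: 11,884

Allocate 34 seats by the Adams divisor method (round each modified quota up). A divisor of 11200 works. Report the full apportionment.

With modified divisor 11200: modified quotas Oakdale 3.042, Rivermont 6.943, Pinehurst 1.057, Claybrook 5.474, Stonebridge 5.201, Millford 6.034, Ashgrove 1.061.
Rounding up: Oakdale 4, Rivermont 7, Pinehurst 2, Claybrook 6, Stonebridge 6, Millford 7, Ashgrove 2 (total 34).

Oakdale: 4; Rivermont: 7; Pinehurst: 2; Claybrook: 6; Stonebridge: 6; Millford: 7; Ashgrove: 2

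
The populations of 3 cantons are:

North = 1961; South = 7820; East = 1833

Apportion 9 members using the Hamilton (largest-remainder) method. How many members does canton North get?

The standard divisor is 11614/9 ≈ 1290.444.
Standard quotas: North 1.5196, South 6.0599, East 1.4204.
Lower quotas: North 1, South 6, East 1 (sum 8, leaving 1 seat).
Remainders in descending order: North 0.5196, East 0.4204, South 0.0599.
Largest remainder: North receives the extra seat.
North receives 2.

2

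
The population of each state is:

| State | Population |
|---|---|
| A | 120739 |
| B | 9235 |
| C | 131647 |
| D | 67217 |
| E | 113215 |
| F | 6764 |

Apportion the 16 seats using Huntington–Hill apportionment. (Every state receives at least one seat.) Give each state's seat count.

A=4; B=1; C=4; D=2; E=4; F=1

With divisor 31060: modified quotas A 3.887, B 0.297, C 4.238, D 2.164, E 3.645, F 0.218.
Geometric-mean thresholds: A √(3·4)=3.464, B (min 1), C √(4·5)=4.472, D √(2·3)=2.449, E √(3·4)=3.464, F (min 1).
Each quota rounded against its threshold gives A 4, B 1, C 4, D 2, E 4, F 1 (total 16).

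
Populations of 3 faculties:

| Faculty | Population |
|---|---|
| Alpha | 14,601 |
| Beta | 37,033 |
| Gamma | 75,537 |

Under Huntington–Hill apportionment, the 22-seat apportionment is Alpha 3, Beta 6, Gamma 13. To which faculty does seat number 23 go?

Beta

Priority for the next seat is population ÷ (√(s·(s+1))).
Priorities: Alpha 4214.946, Beta 5714.316, Gamma 5599.175.
Highest priority: Beta.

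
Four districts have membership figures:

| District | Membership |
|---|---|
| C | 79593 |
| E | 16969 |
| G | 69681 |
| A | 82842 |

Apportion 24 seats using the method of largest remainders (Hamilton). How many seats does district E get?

1

Standard divisor: 249085 ÷ 24 ≈ 10378.542.
Standard quotas: C 7.6690, E 1.6350, G 6.7139, A 7.9820.
Lower quotas: C 7, E 1, G 6, A 7 (sum 21, leaving 3 seats).
Remainders in descending order: A 0.9820, G 0.7139, C 0.6690, E 0.6350.
The surplus seats go to A, G, C.
E receives 1.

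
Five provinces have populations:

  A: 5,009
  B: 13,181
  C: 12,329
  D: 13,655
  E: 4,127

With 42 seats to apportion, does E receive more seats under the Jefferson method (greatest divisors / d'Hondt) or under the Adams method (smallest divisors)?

Jefferson: A 4, B 12, C 11, D 12, E 3.
Adams: A 5, B 11, C 10, D 12, E 4.
E gets 3 under Jefferson and 4 under Adams.

Adams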